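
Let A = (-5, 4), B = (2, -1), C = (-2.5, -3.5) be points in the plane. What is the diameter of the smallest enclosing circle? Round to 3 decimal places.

Side lengths²: AB² = 74, AC² = 62.5, BC² = 26.5.
Since AB² = 74 < 62.5 + 26.5 = 89, the triangle is acute, so the smallest enclosing circle is the circumcircle.
Circumcentre = (-1.96875, 0.84375), r² = 19.150390625.
Diameter = 2r = 2√(19.150390625) ≈ 8.752.

8.752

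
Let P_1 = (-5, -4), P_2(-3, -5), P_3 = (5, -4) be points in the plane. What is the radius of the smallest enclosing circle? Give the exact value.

Side lengths²: P_1P_2² = 5, P_1P_3² = 100, P_2P_3² = 65.
Since P_1P_3² = 100 ≥ 65 + 5 = 70, the angle opposite P_1P_3 is not acute, so the smallest enclosing circle has P_1P_3 as diameter.
Centre = midpoint of P_1P_3 = (0, -4), r² = 100/4 = 25.
r = √25 = 5.

5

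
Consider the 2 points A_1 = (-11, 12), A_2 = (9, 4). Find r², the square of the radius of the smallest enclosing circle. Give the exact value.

The smallest circle enclosing two points has them as diameter endpoints.
Centre = midpoint = (-1, 8); r² = |A_1A_2|²/4 = 464/4 = 116.

116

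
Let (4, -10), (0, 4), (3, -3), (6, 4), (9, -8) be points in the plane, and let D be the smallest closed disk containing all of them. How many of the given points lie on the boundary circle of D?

3

A smallest enclosing disk is always determined by at most three of the input points on its boundary.
The minimum enclosing circle is determined by three boundary points: (4, -10), (0, 4), (9, -8).
Their circumcentre is (101/26, -32/13) with r² = 38425/676.
The farthest remaining point (6, 4) is at distance² 31249/676 ≤ 38425/676.
The points at distance exactly r from the centre are (4, -10), (0, 4), (9, -8) — 3 points.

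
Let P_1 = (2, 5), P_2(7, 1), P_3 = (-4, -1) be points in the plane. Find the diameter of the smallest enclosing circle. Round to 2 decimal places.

11.18

Side lengths²: P_1P_2² = 41, P_1P_3² = 72, P_2P_3² = 125.
Since P_2P_3² = 125 ≥ 72 + 41 = 113, the angle opposite P_2P_3 is not acute, so the smallest enclosing circle has P_2P_3 as diameter.
Centre = midpoint of P_2P_3 = (1.5, 0), r² = 125/4 = 31.25.
Diameter = 2r = 2√(31.25) ≈ 11.18.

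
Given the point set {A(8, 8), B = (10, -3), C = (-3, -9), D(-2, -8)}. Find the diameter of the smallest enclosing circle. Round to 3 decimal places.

20.248

A smallest enclosing disk is always determined by at most three of the input points on its boundary.
The farthest pair is A–C with squared distance 410. The circle on this segment as diameter has centre (2.5, -0.5) and r² = 410/4 = 102.5.
Check B: distance² to centre = 62.5 ≤ 102.5, so it lies inside.
All remaining points lie in this disk, and no smaller disk contains both endpoints, so this is the minimum enclosing circle.
Diameter = 2r = 2√(102.5) ≈ 20.248.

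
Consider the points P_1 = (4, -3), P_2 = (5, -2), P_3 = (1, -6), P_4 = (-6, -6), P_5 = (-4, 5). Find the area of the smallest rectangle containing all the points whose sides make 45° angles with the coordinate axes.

In coordinates u = x + y, v = x − y the rectangle is axis-aligned; the map (x,y)→(u,v) scales areas by 2.
u-values: 1, 3, -5, -12, 1; range = 3 − (-12) = 15.
v-values: 7, 7, 7, 0, -9; range = 7 − (-9) = 16.
Area = (15 × 16) / 2 = 120.

120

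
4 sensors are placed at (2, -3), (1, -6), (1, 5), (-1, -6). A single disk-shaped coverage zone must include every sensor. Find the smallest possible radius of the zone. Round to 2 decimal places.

5.59

The minimum enclosing circle of a finite set is fixed by two of the points (as a diameter) or three (as a circumcircle).
The farthest pair is (1, 5)–(-1, -6) with squared distance 125. The circle on this segment as diameter has centre (0, -0.5) and r² = 125/4 = 31.25.
Check (2, -3): distance² to centre = 10.25 ≤ 31.25, so it lies inside.
All remaining points lie in this disk, and no smaller disk contains both endpoints, so this is the minimum enclosing circle.
r = √(31.25) ≈ 5.59.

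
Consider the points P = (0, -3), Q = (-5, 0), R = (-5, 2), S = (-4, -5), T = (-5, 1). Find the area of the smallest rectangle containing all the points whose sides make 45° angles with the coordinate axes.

In coordinates u = x + y, v = x − y the rectangle is axis-aligned; the map (x,y)→(u,v) scales areas by 2.
u-values: -3, -5, -3, -9, -4; range = -3 − (-9) = 6.
v-values: 3, -5, -7, 1, -6; range = 3 − (-7) = 10.
Area = (6 × 10) / 2 = 30.

30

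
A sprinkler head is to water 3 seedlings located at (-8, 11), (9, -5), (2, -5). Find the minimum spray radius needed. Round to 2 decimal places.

Call the three points A, B, C in the order given.
Side lengths²: AB² = 545, AC² = 356, BC² = 49.
Since AB² = 545 ≥ 356 + 49 = 405, the angle opposite AB is not acute, so the smallest enclosing circle has AB as diameter.
Centre = midpoint of AB = (0.5, 3), r² = 545/4 = 136.25.
r = √(136.25) ≈ 11.67.

11.67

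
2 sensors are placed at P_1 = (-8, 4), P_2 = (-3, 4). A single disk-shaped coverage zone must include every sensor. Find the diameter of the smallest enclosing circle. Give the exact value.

The smallest circle enclosing two points has them as diameter endpoints.
Centre = midpoint = (-5.5, 4); r² = |P_1P_2|²/4 = 25/4 = 6.25.
Diameter = 2r = 2√(6.25) = 5.

5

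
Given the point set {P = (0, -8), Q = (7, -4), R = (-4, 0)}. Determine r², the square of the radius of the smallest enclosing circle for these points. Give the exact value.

44525/1296

Side lengths²: PQ² = 65, PR² = 80, QR² = 137.
Since QR² = 137 < 80 + 65 = 145, the triangle is acute, so the smallest enclosing circle is the circumcircle.
Circumcentre = (25/18, -83/36), r² = 44525/1296.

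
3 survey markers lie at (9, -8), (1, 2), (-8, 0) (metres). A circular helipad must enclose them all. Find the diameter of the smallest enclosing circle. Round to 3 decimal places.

18.788

Call the three points A, B, C in the order given.
Side lengths²: AB² = 164, AC² = 353, BC² = 85.
Since AC² = 353 ≥ 164 + 85 = 249, the angle opposite AC is not acute, so the smallest enclosing circle has AC as diameter.
Centre = midpoint of AC = (0.5, -4), r² = 353/4 = 88.25.
Diameter = 2r = 2√(88.25) ≈ 18.788.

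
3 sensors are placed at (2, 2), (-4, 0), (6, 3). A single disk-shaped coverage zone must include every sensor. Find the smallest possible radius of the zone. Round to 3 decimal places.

Call the three points A, B, C in the order given.
Side lengths²: AB² = 40, AC² = 17, BC² = 109.
Since BC² = 109 ≥ 40 + 17 = 57, the angle opposite BC is not acute, so the smallest enclosing circle has BC as diameter.
Centre = midpoint of BC = (1, 1.5), r² = 109/4 = 27.25.
r = √(27.25) ≈ 5.220.

5.220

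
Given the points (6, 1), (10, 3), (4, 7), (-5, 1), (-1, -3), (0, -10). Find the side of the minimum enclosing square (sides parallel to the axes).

17

The bounding box has width 15 and height 17.
An axis-aligned square enclosing the set must have side ≥ max(width, height).
So the minimum side is max(15, 17) = 17.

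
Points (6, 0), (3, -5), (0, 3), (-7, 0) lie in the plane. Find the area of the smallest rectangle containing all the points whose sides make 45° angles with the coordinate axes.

In coordinates u = x + y, v = x − y the rectangle is axis-aligned; the map (x,y)→(u,v) scales areas by 2.
u-values: 6, -2, 3, -7; range = 6 − (-7) = 13.
v-values: 6, 8, -3, -7; range = 8 − (-7) = 15.
Area = (13 × 15) / 2 = 97.5.

97.5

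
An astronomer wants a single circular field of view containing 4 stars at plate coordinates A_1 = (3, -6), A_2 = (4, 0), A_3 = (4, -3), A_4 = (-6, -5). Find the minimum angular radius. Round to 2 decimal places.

The minimum enclosing circle of a finite set is fixed by two of the points (as a diameter) or three (as a circumcircle).
The farthest pair is A_2–A_4 with squared distance 125. The circle on this segment as diameter has centre (-1, -2.5) and r² = 125/4 = 31.25.
Check A_1: distance² to centre = 28.25 ≤ 31.25, so it lies inside.
All remaining points lie in this disk, and no smaller disk contains both endpoints, so this is the minimum enclosing circle.
r = √(31.25) ≈ 5.59.

5.59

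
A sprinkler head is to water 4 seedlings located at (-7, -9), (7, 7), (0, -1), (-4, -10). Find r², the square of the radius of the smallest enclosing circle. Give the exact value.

113

A smallest enclosing disk is always determined by at most three of the input points on its boundary.
The farthest pair is (-7, -9)–(7, 7) with squared distance 452. The circle on this segment as diameter has centre (0, -1) and r² = 452/4 = 113.
Check (0, -1): distance² to centre = 0 ≤ 113, so it lies inside.
All remaining points lie in this disk, and no smaller disk contains both endpoints, so this is the minimum enclosing circle.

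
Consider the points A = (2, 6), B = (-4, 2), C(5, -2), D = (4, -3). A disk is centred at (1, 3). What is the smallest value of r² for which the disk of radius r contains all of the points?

45

The required radius is the distance from (1, 3) to the farthest point.
Squared distances: 10, 26, 41, 45.
Maximum is 45, attained at D.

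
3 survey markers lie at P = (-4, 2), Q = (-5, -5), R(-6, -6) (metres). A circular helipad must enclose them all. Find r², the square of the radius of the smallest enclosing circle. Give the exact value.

17

Side lengths²: PQ² = 50, PR² = 68, QR² = 2.
Since PR² = 68 ≥ 50 + 2 = 52, the angle opposite PR is not acute, so the smallest enclosing circle has PR as diameter.
Centre = midpoint of PR = (-5, -2), r² = 68/4 = 17.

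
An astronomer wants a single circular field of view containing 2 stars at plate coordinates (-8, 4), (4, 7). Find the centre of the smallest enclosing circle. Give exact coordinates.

The smallest circle enclosing two points has them as diameter endpoints.
Centre = midpoint = (-2, 5.5); r² = |(-8, 4)−(4, 7)|²/4 = 153/4 = 38.25.
Centre = (-2, 5.5).

(-2, 5.5)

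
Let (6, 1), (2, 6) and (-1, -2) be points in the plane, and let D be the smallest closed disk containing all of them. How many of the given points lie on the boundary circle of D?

3

Call the three points A, B, C in the order given.
Side lengths²: AB² = 41, AC² = 58, BC² = 73.
Since BC² = 73 < 58 + 41 = 99, the triangle is acute, so the smallest enclosing circle is the circumcircle.
Circumcentre = (151/94, 149/94), r² = 86797/4418.
The points at distance exactly r from the centre are (6, 1), (2, 6), (-1, -2) — 3 points.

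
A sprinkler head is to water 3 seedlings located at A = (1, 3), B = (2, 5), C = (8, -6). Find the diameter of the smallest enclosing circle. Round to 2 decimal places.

12.53

Side lengths²: AB² = 5, AC² = 130, BC² = 157.
Since BC² = 157 ≥ 130 + 5 = 135, the angle opposite BC is not acute, so the smallest enclosing circle has BC as diameter.
Centre = midpoint of BC = (5, -0.5), r² = 157/4 = 39.25.
Diameter = 2r = 2√(39.25) ≈ 12.53.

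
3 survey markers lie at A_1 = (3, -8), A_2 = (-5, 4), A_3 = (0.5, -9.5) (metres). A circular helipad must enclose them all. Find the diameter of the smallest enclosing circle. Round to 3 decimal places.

14.594

Side lengths²: A_1A_2² = 208, A_1A_3² = 8.5, A_2A_3² = 212.5.
Since A_2A_3² = 212.5 < 208 + 8.5 = 216.5, the triangle is acute, so the smallest enclosing circle is the circumcircle.
Circumcentre = (-27/14, -55/21), r² = 93925/1764.
Diameter = 2r = 2√(93925/1764) ≈ 14.594.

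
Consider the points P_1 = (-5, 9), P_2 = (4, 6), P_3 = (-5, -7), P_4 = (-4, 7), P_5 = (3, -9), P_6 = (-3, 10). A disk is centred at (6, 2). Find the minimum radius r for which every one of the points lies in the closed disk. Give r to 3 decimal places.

The required radius is the distance from (6, 2) to the farthest point.
Squared distances: 170, 20, 202, 125, 130, 145.
Maximum is 202, attained at P_3.
r = √202 ≈ 14.213.

14.213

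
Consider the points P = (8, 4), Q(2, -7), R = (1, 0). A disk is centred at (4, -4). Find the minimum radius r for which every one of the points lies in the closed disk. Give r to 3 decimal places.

The required radius is the distance from (4, -4) to the farthest point.
Squared distances: 80, 13, 25.
Maximum is 80, attained at P.
r = √80 ≈ 8.944.

8.944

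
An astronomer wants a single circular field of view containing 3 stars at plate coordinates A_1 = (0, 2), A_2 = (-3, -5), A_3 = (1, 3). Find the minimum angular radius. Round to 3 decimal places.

4.472

Side lengths²: A_1A_2² = 58, A_1A_3² = 2, A_2A_3² = 80.
Since A_2A_3² = 80 ≥ 58 + 2 = 60, the angle opposite A_2A_3 is not acute, so the smallest enclosing circle has A_2A_3 as diameter.
Centre = midpoint of A_2A_3 = (-1, -1), r² = 80/4 = 20.
r = √20 ≈ 4.472.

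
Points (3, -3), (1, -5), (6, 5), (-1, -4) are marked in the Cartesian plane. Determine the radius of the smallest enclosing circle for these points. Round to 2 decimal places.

The minimum enclosing circle of a finite set is fixed by two of the points (as a diameter) or three (as a circumcircle).
The farthest pair is (6, 5)–(-1, -4) with squared distance 130. The circle on this segment as diameter has centre (2.5, 0.5) and r² = 130/4 = 32.5.
Check (3, -3): distance² to centre = 12.5 ≤ 32.5, so it lies inside.
All remaining points lie in this disk, and no smaller disk contains both endpoints, so this is the minimum enclosing circle.
r = √(32.5) ≈ 5.70.

5.70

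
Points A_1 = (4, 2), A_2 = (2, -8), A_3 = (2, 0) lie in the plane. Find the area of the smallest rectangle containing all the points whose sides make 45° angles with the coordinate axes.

48

In coordinates u = x + y, v = x − y the rectangle is axis-aligned; the map (x,y)→(u,v) scales areas by 2.
u-values: 6, -6, 2; range = 6 − (-6) = 12.
v-values: 2, 10, 2; range = 10 − 2 = 8.
Area = (12 × 8) / 2 = 48.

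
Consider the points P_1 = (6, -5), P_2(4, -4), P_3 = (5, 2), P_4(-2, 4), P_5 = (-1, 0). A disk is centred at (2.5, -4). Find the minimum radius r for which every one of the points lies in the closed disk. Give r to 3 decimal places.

9.179

The required radius is the distance from (2.5, -4) to the farthest point.
Squared distances: 13.25, 2.25, 42.25, 84.25, 28.25.
Maximum is 84.25, attained at P_4.
r = √(84.25) ≈ 9.179.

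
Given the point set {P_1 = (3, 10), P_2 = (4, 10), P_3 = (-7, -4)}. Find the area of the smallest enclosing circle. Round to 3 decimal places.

248.971

Side lengths²: P_1P_2² = 1, P_1P_3² = 296, P_2P_3² = 317.
Since P_2P_3² = 317 ≥ 296 + 1 = 297, the angle opposite P_2P_3 is not acute, so the smallest enclosing circle has P_2P_3 as diameter.
Centre = midpoint of P_2P_3 = (-1.5, 3), r² = 317/4 = 79.25.
Area = π·r² = π·79.25 ≈ 248.971.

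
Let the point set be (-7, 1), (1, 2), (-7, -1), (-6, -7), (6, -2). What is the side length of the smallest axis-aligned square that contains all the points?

The bounding box has width 13 and height 9.
An axis-aligned square enclosing the set must have side ≥ max(width, height).
So the minimum side is max(13, 9) = 13.

13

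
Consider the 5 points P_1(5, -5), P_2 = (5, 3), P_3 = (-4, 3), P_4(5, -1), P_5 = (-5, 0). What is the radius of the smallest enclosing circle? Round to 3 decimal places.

6.021

By Welzl's lemma the MEC is supported by two points (diametrically opposite) or three points (on a circumcircle).
The farthest pair is P_1–P_3 with squared distance 145. The circle on this segment as diameter has centre (0.5, -1) and r² = 145/4 = 36.25.
Check P_2: distance² to centre = 36.25 ≤ 36.25, so it lies inside.
All remaining points lie in this disk, and no smaller disk contains both endpoints, so this is the minimum enclosing circle.
r = √(36.25) ≈ 6.021.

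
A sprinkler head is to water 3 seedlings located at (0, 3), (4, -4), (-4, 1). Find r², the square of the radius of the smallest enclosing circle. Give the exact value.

22.25

Call the three points A, B, C in the order given.
Side lengths²: AB² = 65, AC² = 20, BC² = 89.
Since BC² = 89 ≥ 65 + 20 = 85, the angle opposite BC is not acute, so the smallest enclosing circle has BC as diameter.
Centre = midpoint of BC = (0, -1.5), r² = 89/4 = 22.25.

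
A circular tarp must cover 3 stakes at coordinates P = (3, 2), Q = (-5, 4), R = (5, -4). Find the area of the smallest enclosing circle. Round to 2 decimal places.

128.81

Side lengths²: PQ² = 68, PR² = 40, QR² = 164.
Since QR² = 164 ≥ 68 + 40 = 108, the angle opposite QR is not acute, so the smallest enclosing circle has QR as diameter.
Centre = midpoint of QR = (0, 0), r² = 164/4 = 41.
Area = π·r² = π·41 ≈ 128.81.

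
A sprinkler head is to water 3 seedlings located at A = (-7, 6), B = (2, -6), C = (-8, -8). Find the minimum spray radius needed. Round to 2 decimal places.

7.78

Side lengths²: AB² = 225, AC² = 197, BC² = 104.
Since AB² = 225 < 197 + 104 = 301, the triangle is acute, so the smallest enclosing circle is the circumcircle.
Circumcentre = (-191/46, -57/46), r² = 64025/1058.
r = √(64025/1058) ≈ 7.78.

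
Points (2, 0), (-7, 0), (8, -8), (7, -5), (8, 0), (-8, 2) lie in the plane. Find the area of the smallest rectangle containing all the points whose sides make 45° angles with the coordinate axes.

In coordinates u = x + y, v = x − y the rectangle is axis-aligned; the map (x,y)→(u,v) scales areas by 2.
u-values: 2, -7, 0, 2, 8, -6; range = 8 − (-7) = 15.
v-values: 2, -7, 16, 12, 8, -10; range = 16 − (-10) = 26.
Area = (15 × 26) / 2 = 195.

195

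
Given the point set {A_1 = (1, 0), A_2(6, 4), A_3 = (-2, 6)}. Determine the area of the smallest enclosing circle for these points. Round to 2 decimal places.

Side lengths²: A_1A_2² = 41, A_1A_3² = 45, A_2A_3² = 68.
Since A_2A_3² = 68 < 45 + 41 = 86, the triangle is acute, so the smallest enclosing circle is the circumcircle.
Circumcentre = (25/14, 29/7), r² = 3485/196.
Area = π·r² = π·3485/196 ≈ 55.86.

55.86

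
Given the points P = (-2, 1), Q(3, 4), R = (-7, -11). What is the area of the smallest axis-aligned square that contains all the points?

225

The bounding box has width 10 and height 15.
An axis-aligned square enclosing the set must have side ≥ max(width, height).
So the minimum side is max(10, 15) = 15.
Area = 15² = 225.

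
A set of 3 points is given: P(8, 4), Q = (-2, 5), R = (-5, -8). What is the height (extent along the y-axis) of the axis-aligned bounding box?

13

max y = 5, min y = -8, so height = 13.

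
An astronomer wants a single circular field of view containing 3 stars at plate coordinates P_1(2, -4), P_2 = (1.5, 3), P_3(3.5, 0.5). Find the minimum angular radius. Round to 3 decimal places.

3.509

Side lengths²: P_1P_2² = 49.25, P_1P_3² = 22.5, P_2P_3² = 10.25.
Since P_1P_2² = 49.25 ≥ 22.5 + 10.25 = 32.75, the angle opposite P_1P_2 is not acute, so the smallest enclosing circle has P_1P_2 as diameter.
Centre = midpoint of P_1P_2 = (1.75, -0.5), r² = 49.25/4 = 12.3125.
r = √(12.3125) ≈ 3.509.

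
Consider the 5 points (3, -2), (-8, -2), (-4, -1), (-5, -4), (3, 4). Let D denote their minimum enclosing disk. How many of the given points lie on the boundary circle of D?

3

By Welzl's lemma the MEC is supported by two points (diametrically opposite) or three points (on a circumcircle).
The farthest pair is (-8, -2)–(3, 4) with squared distance 157. The circle on this segment as diameter has centre (-2.5, 1) and r² = 157/4 = 39.25.
Check (3, -2): distance² to centre = 39.25 ≤ 39.25, so it lies inside.
All remaining points lie in this disk, and no smaller disk contains both endpoints, so this is the minimum enclosing circle.
The points at distance exactly r from the centre are (3, -2), (-8, -2), (3, 4) — 3 points.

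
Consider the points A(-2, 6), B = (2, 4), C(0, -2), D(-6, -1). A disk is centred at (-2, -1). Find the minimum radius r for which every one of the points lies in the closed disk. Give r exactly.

The required radius is the distance from (-2, -1) to the farthest point.
Squared distances: 49, 41, 5, 16.
Maximum is 49, attained at A.
r = √49 = 7.

7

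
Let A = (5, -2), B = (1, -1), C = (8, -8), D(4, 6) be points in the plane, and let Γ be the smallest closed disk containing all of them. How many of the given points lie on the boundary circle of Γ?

2

The minimum enclosing circle of a finite set is fixed by two of the points (as a diameter) or three (as a circumcircle).
The farthest pair is C–D with squared distance 212. The circle on this segment as diameter has centre (6, -1) and r² = 212/4 = 53.
Check A: distance² to centre = 2 ≤ 53, so it lies inside.
All remaining points lie in this disk, and no smaller disk contains both endpoints, so this is the minimum enclosing circle.
The points at distance exactly r from the centre are C, D — 2 points.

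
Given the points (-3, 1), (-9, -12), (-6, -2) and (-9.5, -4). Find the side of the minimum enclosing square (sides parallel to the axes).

13

The bounding box has width 6.5 and height 13.
An axis-aligned square enclosing the set must have side ≥ max(width, height).
So the minimum side is max(6.5, 13) = 13.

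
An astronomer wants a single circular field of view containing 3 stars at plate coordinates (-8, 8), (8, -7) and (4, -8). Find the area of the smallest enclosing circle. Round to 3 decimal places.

Call the three points A, B, C in the order given.
Side lengths²: AB² = 481, AC² = 400, BC² = 17.
Since AB² = 481 ≥ 400 + 17 = 417, the angle opposite AB is not acute, so the smallest enclosing circle has AB as diameter.
Centre = midpoint of AB = (0, 0.5), r² = 481/4 = 120.25.
Area = π·r² = π·120.25 ≈ 377.777.

377.777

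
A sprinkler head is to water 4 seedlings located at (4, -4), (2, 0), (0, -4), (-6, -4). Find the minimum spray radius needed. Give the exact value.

The farthest pair is (4, -4)–(-6, -4) with squared distance 100. The circle on this segment as diameter has centre (-1, -4) and r² = 100/4 = 25.
Check (2, 0): distance² to centre = 25 ≤ 25, so it lies inside.
All remaining points lie in this disk, and no smaller disk contains both endpoints, so this is the minimum enclosing circle.
r = √25 = 5.

5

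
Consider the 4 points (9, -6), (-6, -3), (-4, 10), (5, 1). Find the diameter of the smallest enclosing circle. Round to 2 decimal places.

By Welzl's lemma the MEC is supported by two points (diametrically opposite) or three points (on a circumcircle).
The farthest pair is (9, -6)–(-4, 10) with squared distance 425. The circle on this segment as diameter has centre (2.5, 2) and r² = 425/4 = 106.25.
Check (-6, -3): distance² to centre = 97.25 ≤ 106.25, so it lies inside.
All remaining points lie in this disk, and no smaller disk contains both endpoints, so this is the minimum enclosing circle.
Diameter = 2r = 2√(106.25) ≈ 20.62.

20.62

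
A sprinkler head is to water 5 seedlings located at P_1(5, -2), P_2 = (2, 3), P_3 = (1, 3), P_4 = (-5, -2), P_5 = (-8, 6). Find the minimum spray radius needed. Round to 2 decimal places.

The minimum enclosing circle of a finite set is fixed by two of the points (as a diameter) or three (as a circumcircle).
The farthest pair is P_1–P_5 with squared distance 233. The circle on this segment as diameter has centre (-1.5, 2) and r² = 233/4 = 58.25.
Check P_2: distance² to centre = 13.25 ≤ 58.25, so it lies inside.
All remaining points lie in this disk, and no smaller disk contains both endpoints, so this is the minimum enclosing circle.
r = √(58.25) ≈ 7.63.

7.63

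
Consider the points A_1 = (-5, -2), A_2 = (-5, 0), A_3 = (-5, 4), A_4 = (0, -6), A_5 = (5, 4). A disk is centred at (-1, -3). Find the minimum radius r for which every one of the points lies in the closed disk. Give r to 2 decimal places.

The required radius is the distance from (-1, -3) to the farthest point.
Squared distances: 17, 25, 65, 10, 85.
Maximum is 85, attained at A_5.
r = √85 ≈ 9.22.

9.22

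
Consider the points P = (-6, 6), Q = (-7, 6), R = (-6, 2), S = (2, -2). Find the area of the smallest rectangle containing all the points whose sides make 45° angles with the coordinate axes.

In coordinates u = x + y, v = x − y the rectangle is axis-aligned; the map (x,y)→(u,v) scales areas by 2.
u-values: 0, -1, -4, 0; range = 0 − (-4) = 4.
v-values: -12, -13, -8, 4; range = 4 − (-13) = 17.
Area = (4 × 17) / 2 = 34.

34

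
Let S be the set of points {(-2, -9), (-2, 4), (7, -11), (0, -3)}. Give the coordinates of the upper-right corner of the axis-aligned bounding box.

(7, 4)

x-range [-2, 7], y-range [-11, 4].
The upper-right corner is (7, 4).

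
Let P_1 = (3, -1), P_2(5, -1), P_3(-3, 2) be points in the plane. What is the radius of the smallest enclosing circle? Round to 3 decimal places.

4.272

Side lengths²: P_1P_2² = 4, P_1P_3² = 45, P_2P_3² = 73.
Since P_2P_3² = 73 ≥ 45 + 4 = 49, the angle opposite P_2P_3 is not acute, so the smallest enclosing circle has P_2P_3 as diameter.
Centre = midpoint of P_2P_3 = (1, 0.5), r² = 73/4 = 18.25.
r = √(18.25) ≈ 4.272.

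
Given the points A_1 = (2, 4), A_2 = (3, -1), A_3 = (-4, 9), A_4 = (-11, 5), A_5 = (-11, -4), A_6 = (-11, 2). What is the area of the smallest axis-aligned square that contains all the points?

The bounding box has width 14 and height 13.
An axis-aligned square enclosing the set must have side ≥ max(width, height).
So the minimum side is max(14, 13) = 14.
Area = 14² = 196.

196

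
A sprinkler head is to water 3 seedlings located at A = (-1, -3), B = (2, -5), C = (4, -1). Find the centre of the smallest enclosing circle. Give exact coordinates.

(1.625, -2.3125)

Side lengths²: AB² = 13, AC² = 29, BC² = 20.
Since AC² = 29 < 20 + 13 = 33, the triangle is acute, so the smallest enclosing circle is the circumcircle.
Circumcentre = (1.625, -2.3125), r² = 7.36328125.
Centre = (1.625, -2.3125).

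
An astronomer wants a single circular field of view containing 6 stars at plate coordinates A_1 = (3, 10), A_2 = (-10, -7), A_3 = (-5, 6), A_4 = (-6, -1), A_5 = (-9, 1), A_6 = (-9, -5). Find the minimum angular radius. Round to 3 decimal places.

The minimum enclosing circle of a finite set is fixed by two of the points (as a diameter) or three (as a circumcircle).
The farthest pair is A_1–A_2 with squared distance 458. The circle on this segment as diameter has centre (-3.5, 1.5) and r² = 458/4 = 114.5.
Check A_3: distance² to centre = 22.5 ≤ 114.5, so it lies inside.
All remaining points lie in this disk, and no smaller disk contains both endpoints, so this is the minimum enclosing circle.
r = √(114.5) ≈ 10.700.

10.700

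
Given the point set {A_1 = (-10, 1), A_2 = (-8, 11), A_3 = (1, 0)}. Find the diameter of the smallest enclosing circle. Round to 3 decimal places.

Side lengths²: A_1A_2² = 104, A_1A_3² = 122, A_2A_3² = 202.
Since A_2A_3² = 202 < 122 + 104 = 226, the triangle is acute, so the smallest enclosing circle is the circumcircle.
Circumcentre = (-229/56, 281/56), r² = 80093/1568.
Diameter = 2r = 2√(80093/1568) ≈ 14.294.

14.294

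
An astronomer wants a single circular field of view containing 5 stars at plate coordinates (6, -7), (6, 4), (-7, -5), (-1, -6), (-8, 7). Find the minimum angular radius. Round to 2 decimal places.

9.90

The minimum enclosing circle of a finite set is fixed by two of the points (as a diameter) or three (as a circumcircle).
The farthest pair is (6, -7)–(-8, 7) with squared distance 392. The circle on this segment as diameter has centre (-1, 0) and r² = 392/4 = 98.
Check (6, 4): distance² to centre = 65 ≤ 98, so it lies inside.
All remaining points lie in this disk, and no smaller disk contains both endpoints, so this is the minimum enclosing circle.
r = √98 ≈ 9.90.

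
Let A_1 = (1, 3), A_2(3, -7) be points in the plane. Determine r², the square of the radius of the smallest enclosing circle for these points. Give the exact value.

The smallest circle enclosing two points has them as diameter endpoints.
Centre = midpoint = (2, -2); r² = |A_1A_2|²/4 = 104/4 = 26.

26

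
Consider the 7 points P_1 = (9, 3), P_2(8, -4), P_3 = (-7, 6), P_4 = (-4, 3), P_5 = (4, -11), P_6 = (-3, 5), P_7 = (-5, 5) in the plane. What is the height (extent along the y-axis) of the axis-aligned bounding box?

17

max y = 6, min y = -11, so height = 17.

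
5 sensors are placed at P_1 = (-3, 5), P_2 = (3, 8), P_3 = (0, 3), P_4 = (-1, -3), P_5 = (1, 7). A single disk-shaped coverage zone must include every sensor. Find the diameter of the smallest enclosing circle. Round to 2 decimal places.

The farthest pair is P_2–P_4 with squared distance 137. The circle on this segment as diameter has centre (1, 2.5) and r² = 137/4 = 34.25.
Check P_1: distance² to centre = 22.25 ≤ 34.25, so it lies inside.
All remaining points lie in this disk, and no smaller disk contains both endpoints, so this is the minimum enclosing circle.
Diameter = 2r = 2√(34.25) ≈ 11.70.

11.70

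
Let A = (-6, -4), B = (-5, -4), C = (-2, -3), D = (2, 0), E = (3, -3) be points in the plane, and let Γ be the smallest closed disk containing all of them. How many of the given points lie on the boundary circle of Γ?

The minimum enclosing circle is determined by three boundary points: A, D, E.
Their circumcentre is (-11/7, -20/7) with r² = 1025/49.
The farthest remaining point B is at distance² 640/49 ≤ 1025/49.
The points at distance exactly r from the centre are A, D, E — 3 points.

3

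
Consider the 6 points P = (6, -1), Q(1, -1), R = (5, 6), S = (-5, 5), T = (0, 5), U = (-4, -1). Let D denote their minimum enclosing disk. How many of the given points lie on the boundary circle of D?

2

By Welzl's lemma the MEC is supported by two points (diametrically opposite) or three points (on a circumcircle).
The farthest pair is P–S with squared distance 157. The circle on this segment as diameter has centre (0.5, 2) and r² = 157/4 = 39.25.
Check Q: distance² to centre = 9.25 ≤ 39.25, so it lies inside.
All remaining points lie in this disk, and no smaller disk contains both endpoints, so this is the minimum enclosing circle.
The points at distance exactly r from the centre are P, S — 2 points.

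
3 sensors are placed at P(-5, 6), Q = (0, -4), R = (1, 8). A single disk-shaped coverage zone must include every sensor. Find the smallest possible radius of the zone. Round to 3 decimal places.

6.082

Side lengths²: PQ² = 125, PR² = 40, QR² = 145.
Since QR² = 145 < 125 + 40 = 165, the triangle is acute, so the smallest enclosing circle is the circumcircle.
Circumcentre = (-5/14, 29/14), r² = 3625/98.
r = √(3625/98) ≈ 6.082.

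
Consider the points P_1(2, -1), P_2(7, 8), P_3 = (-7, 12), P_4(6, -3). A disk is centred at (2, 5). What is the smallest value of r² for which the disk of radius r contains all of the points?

130

The required radius is the distance from (2, 5) to the farthest point.
Squared distances: 36, 34, 130, 80.
Maximum is 130, attained at P_3.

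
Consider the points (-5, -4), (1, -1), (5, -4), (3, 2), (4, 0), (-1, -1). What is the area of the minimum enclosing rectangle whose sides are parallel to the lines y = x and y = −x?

In coordinates u = x + y, v = x − y the rectangle is axis-aligned; the map (x,y)→(u,v) scales areas by 2.
u-values: -9, 0, 1, 5, 4, -2; range = 5 − (-9) = 14.
v-values: -1, 2, 9, 1, 4, 0; range = 9 − (-1) = 10.
Area = (14 × 10) / 2 = 70.

70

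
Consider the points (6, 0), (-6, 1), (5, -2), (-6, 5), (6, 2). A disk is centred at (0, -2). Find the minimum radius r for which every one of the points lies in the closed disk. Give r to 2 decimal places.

9.22

The required radius is the distance from (0, -2) to the farthest point.
Squared distances: 40, 45, 25, 85, 52.
Maximum is 85, attained at (-6, 5).
r = √85 ≈ 9.22.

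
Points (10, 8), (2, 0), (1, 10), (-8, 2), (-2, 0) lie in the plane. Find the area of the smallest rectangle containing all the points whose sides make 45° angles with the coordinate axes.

144

In coordinates u = x + y, v = x − y the rectangle is axis-aligned; the map (x,y)→(u,v) scales areas by 2.
u-values: 18, 2, 11, -6, -2; range = 18 − (-6) = 24.
v-values: 2, 2, -9, -10, -2; range = 2 − (-10) = 12.
Area = (24 × 12) / 2 = 144.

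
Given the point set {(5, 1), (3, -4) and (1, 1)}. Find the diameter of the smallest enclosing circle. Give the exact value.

5.8

Call the three points A, B, C in the order given.
Side lengths²: AB² = 29, AC² = 16, BC² = 29.
Since BC² = 29 < 29 + 16 = 45, the triangle is acute, so the smallest enclosing circle is the circumcircle.
Circumcentre = (3, -1.1), r² = 8.41.
Diameter = 2r = 2√(8.41) = 5.8.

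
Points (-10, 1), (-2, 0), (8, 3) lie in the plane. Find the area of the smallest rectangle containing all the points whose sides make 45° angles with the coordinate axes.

In coordinates u = x + y, v = x − y the rectangle is axis-aligned; the map (x,y)→(u,v) scales areas by 2.
u-values: -9, -2, 11; range = 11 − (-9) = 20.
v-values: -11, -2, 5; range = 5 − (-11) = 16.
Area = (20 × 16) / 2 = 160.

160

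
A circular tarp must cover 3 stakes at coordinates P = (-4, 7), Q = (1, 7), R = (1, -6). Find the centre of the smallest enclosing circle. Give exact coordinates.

Side lengths²: PQ² = 25, PR² = 194, QR² = 169.
Since PR² = 194 ≥ 169 + 25 = 194, the angle opposite PR is not acute, so the smallest enclosing circle has PR as diameter.
Centre = midpoint of PR = (-1.5, 0.5), r² = 194/4 = 48.5.
Centre = (-1.5, 0.5).

(-1.5, 0.5)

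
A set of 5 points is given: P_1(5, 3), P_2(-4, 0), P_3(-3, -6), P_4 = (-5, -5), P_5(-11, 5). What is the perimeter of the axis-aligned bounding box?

54

Width = max x − min x = 5 − (-11) = 16.
Height = max y − min y = 5 − (-6) = 11.
Perimeter = 2(16 + 11) = 54.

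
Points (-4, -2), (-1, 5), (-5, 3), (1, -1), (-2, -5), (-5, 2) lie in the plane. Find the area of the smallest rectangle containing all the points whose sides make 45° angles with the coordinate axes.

60.5

In coordinates u = x + y, v = x − y the rectangle is axis-aligned; the map (x,y)→(u,v) scales areas by 2.
u-values: -6, 4, -2, 0, -7, -3; range = 4 − (-7) = 11.
v-values: -2, -6, -8, 2, 3, -7; range = 3 − (-8) = 11.
Area = (11 × 11) / 2 = 60.5.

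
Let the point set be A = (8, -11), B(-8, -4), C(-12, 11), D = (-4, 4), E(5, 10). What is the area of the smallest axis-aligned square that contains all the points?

484

The bounding box has width 20 and height 22.
An axis-aligned square enclosing the set must have side ≥ max(width, height).
So the minimum side is max(20, 22) = 22.
Area = 22² = 484.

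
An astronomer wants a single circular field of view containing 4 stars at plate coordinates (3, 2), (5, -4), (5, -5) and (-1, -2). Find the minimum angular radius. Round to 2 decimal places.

By Welzl's lemma the MEC is supported by two points (diametrically opposite) or three points (on a circumcircle).
The minimum enclosing circle is determined by three boundary points: (3, 2), (5, -5), (-1, -2).
Their circumcentre is (17/6, -11/6) with r² = 265/18.
The farthest remaining point (5, -4) is at distance² 169/18 ≤ 265/18.
r = √(265/18) ≈ 3.84.

3.84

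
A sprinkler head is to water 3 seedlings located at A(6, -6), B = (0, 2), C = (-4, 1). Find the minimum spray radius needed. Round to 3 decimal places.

6.103

Side lengths²: AB² = 100, AC² = 149, BC² = 17.
Since AC² = 149 ≥ 100 + 17 = 117, the angle opposite AC is not acute, so the smallest enclosing circle has AC as diameter.
Centre = midpoint of AC = (1, -2.5), r² = 149/4 = 37.25.
r = √(37.25) ≈ 6.103.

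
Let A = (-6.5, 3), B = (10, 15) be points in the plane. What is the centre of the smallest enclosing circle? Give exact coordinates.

(1.75, 9)

The smallest circle enclosing two points has them as diameter endpoints.
Centre = midpoint = (1.75, 9); r² = |AB|²/4 = 416.25/4 = 104.0625.
Centre = (1.75, 9).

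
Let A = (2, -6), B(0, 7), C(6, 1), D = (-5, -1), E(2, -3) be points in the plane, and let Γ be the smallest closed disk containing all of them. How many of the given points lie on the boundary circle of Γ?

The minimum enclosing circle of a finite set is fixed by two of the points (as a diameter) or three (as a circumcircle).
The farthest pair is A–B with squared distance 173. The circle on this segment as diameter has centre (1, 0.5) and r² = 173/4 = 43.25.
Check C: distance² to centre = 25.25 ≤ 43.25, so it lies inside.
All remaining points lie in this disk, and no smaller disk contains both endpoints, so this is the minimum enclosing circle.
The points at distance exactly r from the centre are A, B — 2 points.

2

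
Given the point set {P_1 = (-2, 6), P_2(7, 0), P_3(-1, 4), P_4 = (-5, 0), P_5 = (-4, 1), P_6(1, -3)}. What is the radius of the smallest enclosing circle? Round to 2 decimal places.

6.05

The minimum enclosing circle is determined by three boundary points: P_1, P_2, P_4.
Their circumcentre is (1, 0.75) with r² = 36.5625.
The farthest remaining point P_5 is at distance² 25.0625 ≤ 36.5625.
r = √(36.5625) ≈ 6.05.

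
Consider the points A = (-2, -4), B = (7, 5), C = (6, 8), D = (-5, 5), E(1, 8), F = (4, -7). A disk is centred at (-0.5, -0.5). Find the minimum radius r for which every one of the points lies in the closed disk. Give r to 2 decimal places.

10.70

The required radius is the distance from (-0.5, -0.5) to the farthest point.
Squared distances: 14.5, 86.5, 114.5, 50.5, 74.5, 62.5.
Maximum is 114.5, attained at C.
r = √(114.5) ≈ 10.70.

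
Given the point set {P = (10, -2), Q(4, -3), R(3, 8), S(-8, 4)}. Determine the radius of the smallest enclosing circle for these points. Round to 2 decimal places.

The minimum enclosing circle of a finite set is fixed by two of the points (as a diameter) or three (as a circumcircle).
The farthest pair is P–S with squared distance 360. The circle on this segment as diameter has centre (1, 1) and r² = 360/4 = 90.
Check Q: distance² to centre = 25 ≤ 90, so it lies inside.
All remaining points lie in this disk, and no smaller disk contains both endpoints, so this is the minimum enclosing circle.
r = √90 ≈ 9.49.

9.49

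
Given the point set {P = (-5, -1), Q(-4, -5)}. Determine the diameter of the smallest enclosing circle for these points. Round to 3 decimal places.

The smallest circle enclosing two points has them as diameter endpoints.
Centre = midpoint = (-4.5, -3); r² = |PQ|²/4 = 17/4 = 4.25.
Diameter = 2r = 2√(4.25) ≈ 4.123.

4.123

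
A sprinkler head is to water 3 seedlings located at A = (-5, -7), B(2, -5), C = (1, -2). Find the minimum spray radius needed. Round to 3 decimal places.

3.909

Side lengths²: AB² = 53, AC² = 61, BC² = 10.
Since AC² = 61 < 53 + 10 = 63, the triangle is acute, so the smallest enclosing circle is the circumcircle.
Circumcentre = (-87/46, -213/46), r² = 16165/1058.
r = √(16165/1058) ≈ 3.909.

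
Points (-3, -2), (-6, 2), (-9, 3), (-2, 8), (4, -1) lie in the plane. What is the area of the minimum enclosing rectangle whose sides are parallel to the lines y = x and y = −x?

In coordinates u = x + y, v = x − y the rectangle is axis-aligned; the map (x,y)→(u,v) scales areas by 2.
u-values: -5, -4, -6, 6, 3; range = 6 − (-6) = 12.
v-values: -1, -8, -12, -10, 5; range = 5 − (-12) = 17.
Area = (12 × 17) / 2 = 102.

102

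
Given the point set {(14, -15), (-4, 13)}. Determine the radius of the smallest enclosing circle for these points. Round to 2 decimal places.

The smallest circle enclosing two points has them as diameter endpoints.
Centre = midpoint = (5, -1); r² = |(14, -15)−(-4, 13)|²/4 = 1108/4 = 277.
r = √277 ≈ 16.64.

16.64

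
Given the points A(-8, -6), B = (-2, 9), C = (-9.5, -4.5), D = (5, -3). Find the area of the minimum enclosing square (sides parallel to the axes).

225

The bounding box has width 14.5 and height 15.
An axis-aligned square enclosing the set must have side ≥ max(width, height).
So the minimum side is max(14.5, 15) = 15.
Area = 15² = 225.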